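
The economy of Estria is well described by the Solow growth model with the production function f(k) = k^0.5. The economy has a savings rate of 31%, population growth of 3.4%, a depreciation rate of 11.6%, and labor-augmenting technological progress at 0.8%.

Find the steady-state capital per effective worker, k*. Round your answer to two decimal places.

k* = 3.85

At the steady state, Δk = 0, so s·k^α = (n + g + δ)·k.
Rearranging, k^(1−α) = s / (n + g + δ).
k^0.5 = 0.31 / (0.034 + 0.008 + 0.116) = 0.31 / 0.158 = 1.9620
k* = 1.9620^(1/0.5) ≈ 3.8494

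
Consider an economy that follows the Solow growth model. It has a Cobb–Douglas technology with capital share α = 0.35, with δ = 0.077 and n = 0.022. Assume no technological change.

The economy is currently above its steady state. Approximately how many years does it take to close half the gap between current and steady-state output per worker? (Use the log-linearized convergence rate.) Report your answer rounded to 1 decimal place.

Near the steady state the convergence rate is λ = (1 − α)(n + δ).
λ = (1 − 0.35) × 0.099 = 0.65 × 0.099 = 0.06435
Half-life = ln 2 / λ = 0.6931 / 0.06435 ≈ 10.77 years

t_½ ≈ 10.8 years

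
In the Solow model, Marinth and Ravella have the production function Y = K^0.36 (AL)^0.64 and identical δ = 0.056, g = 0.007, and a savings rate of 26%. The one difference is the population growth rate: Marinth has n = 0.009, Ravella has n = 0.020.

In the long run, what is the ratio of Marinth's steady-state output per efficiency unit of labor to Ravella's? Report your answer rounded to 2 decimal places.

Steady-state y* = [s/(n + g + δ)]^(α/(1−α)), so the ratio is [ (s_M/(n + g + δ)_M) / (s_R/(n + g + δ)_R) ]^0.5625.
s_M/(n + g + δ)_M = 0.26/0.072 = 3.6111; s_R/(n + g + δ)_R = 0.26/0.083 = 3.1325.
Ratio = (3.6111/3.1325)^0.5625 = 1.1528^0.5625 ≈ 1.0833

ratio ≈ 1.08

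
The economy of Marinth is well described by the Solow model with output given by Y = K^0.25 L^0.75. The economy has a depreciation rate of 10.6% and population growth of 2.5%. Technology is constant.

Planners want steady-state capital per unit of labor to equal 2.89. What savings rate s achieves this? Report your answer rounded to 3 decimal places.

s ≈ 0.290

In steady state, investment equals break-even investment: s·k^α = (n + δ)·k.
So s / (n + δ) = (k*)^(1−α) = 2.89^0.75 = 2.2165.
Therefore s = 2.2165 × (n + δ) = 2.2165 × 0.131 = 0.2904.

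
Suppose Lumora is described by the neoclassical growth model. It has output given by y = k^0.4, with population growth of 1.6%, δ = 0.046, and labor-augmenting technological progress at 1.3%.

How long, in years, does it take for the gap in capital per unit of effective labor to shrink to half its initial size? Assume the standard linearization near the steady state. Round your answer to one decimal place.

Near the steady state the convergence rate is λ = (1 − α)(n + g + δ).
λ = (1 − 0.4) × 0.075 = 0.6 × 0.075 = 0.0450
Half-life = ln 2 / λ = 0.6931 / 0.0450 ≈ 15.40 years

t_½ ≈ 15.4 years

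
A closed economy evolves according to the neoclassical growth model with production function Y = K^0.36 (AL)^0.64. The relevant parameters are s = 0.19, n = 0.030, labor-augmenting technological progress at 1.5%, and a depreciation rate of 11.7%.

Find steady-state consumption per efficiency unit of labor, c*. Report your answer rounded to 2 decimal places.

c* ≈ 0.89

Steady state requires s·f(k) = (n + g + δ)·k, i.e. s·k^α = (n + g + δ)·k.
Rearranging, k^(1−α) = s / (n + g + δ).
k^0.64 = 0.19 / (0.030 + 0.015 + 0.117) = 0.19 / 0.162 = 1.1728
k* = 1.1728^(1/0.64) ≈ 1.2828
y* = (k*)^α = 1.2828^0.36 ≈ 1.0938
c* = (1 − s)·y* = (1 − 0.19) × 1.0938 ≈ 0.8860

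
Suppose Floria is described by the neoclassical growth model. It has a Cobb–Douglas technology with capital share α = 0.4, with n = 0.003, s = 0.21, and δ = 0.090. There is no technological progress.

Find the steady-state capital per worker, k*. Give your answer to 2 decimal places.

k* = 3.89

Steady state requires s·f(k) = (n + δ)·k, i.e. s·k^α = (n + δ)·k.
Dividing both sides by k: k^(1−α) = s / (n + δ).
k^0.6 = 0.21 / (0.003 + 0.090) = 0.21 / 0.093 = 2.2581
k* = 2.2581^(1/0.6) ≈ 3.8866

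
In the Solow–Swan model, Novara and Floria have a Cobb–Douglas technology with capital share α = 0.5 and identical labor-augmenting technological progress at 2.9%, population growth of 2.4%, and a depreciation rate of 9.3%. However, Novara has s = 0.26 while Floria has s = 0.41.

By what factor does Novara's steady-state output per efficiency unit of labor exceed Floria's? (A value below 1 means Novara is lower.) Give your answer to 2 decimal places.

ratio ≈ 0.63

Steady-state y* = [s/(n + g + δ)]^(α/(1−α)), so the ratio is [ (s_N/(n + g + δ)_N) / (s_F/(n + g + δ)_F) ]^1.
s_N/(n + g + δ)_N = 0.26/0.146 = 1.7808; s_F/(n + g + δ)_F = 0.41/0.146 = 2.8082.
Ratio = (1.7808/2.8082)^1 = 0.6341^1 ≈ 0.6341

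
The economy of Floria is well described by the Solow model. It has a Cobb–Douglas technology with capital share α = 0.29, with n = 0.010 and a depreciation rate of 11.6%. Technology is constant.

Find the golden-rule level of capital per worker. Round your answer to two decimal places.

The golden rule sets f'(k) = n + δ, i.e. α·k^(α−1) = n + δ.
So k^(1−α) = α / (n + δ) = 0.29 / 0.126 = 2.3016.
k_gold = 2.3016^(1/0.71) ≈ 3.2352

k_gold ≈ 3.24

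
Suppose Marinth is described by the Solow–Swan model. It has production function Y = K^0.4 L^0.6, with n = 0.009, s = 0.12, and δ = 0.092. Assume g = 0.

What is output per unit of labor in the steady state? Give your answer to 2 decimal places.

In steady state, investment equals break-even investment: s·k^α = (n + δ)·k.
Dividing both sides by k: k^(1−α) = s / (n + δ).
k^0.6 = 0.12 / (0.009 + 0.092) = 0.12 / 0.101 = 1.1881
k* = 1.1881^(1/0.6) ≈ 1.3328
y* = (k*)^α = 1.3328^0.4 ≈ 1.1218

y* = 1.12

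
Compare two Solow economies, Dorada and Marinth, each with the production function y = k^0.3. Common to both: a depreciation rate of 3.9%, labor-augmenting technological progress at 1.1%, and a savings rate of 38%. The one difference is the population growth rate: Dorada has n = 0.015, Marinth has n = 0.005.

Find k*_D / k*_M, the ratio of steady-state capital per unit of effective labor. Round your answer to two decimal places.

k*_D / k*_M ≈ 0.79

Steady-state k* = [s/(n + g + δ)]^(1/(1−α)), so the ratio is [ (s_D/(n + g + δ)_D) / (s_M/(n + g + δ)_M) ]^1.4286.
s_D/(n + g + δ)_D = 0.38/0.065 = 5.8462; s_M/(n + g + δ)_M = 0.38/0.055 = 6.9091.
Ratio = (5.8462/6.9091)^1.4286 = 0.8462^1.4286 ≈ 0.7877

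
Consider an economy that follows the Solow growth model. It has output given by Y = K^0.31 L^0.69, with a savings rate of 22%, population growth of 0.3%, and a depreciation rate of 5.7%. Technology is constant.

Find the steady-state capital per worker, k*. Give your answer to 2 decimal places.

k* ≈ 6.57

Steady state requires s·f(k) = (n + δ)·k, i.e. s·k^α = (n + δ)·k.
Dividing both sides by k: k^(1−α) = s / (n + δ).
k^0.69 = 0.22 / (0.003 + 0.057) = 0.22 / 0.060 = 3.6667
k* = 3.6667^(1/0.69) ≈ 6.5734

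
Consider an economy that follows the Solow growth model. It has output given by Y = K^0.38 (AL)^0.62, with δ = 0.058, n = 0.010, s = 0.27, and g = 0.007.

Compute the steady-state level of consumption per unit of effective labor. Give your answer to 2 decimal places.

In steady state, investment equals break-even investment: s·k^α = (n + g + δ)·k.
Rearranging, k^(1−α) = s / (n + g + δ).
k^0.62 = 0.27 / (0.010 + 0.007 + 0.058) = 0.27 / 0.075 = 3.6000
k* = 3.6000^(1/0.62) ≈ 7.8934
y* = (k*)^α = 7.8934^0.38 ≈ 2.1926
c* = (1 − s)·y* = (1 − 0.27) × 2.1926 ≈ 1.6006

c* = 1.60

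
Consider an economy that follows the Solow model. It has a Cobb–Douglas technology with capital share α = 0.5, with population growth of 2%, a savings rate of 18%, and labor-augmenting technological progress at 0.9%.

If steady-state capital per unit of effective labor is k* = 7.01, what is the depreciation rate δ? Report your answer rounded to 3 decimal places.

At the steady state, Δk = 0, so s·k^α = (n + g + δ)·k.
So s / (n + g + δ) = (k*)^(1−α) = 7.01^0.5 = 2.6476.
Therefore n + g + δ = s / 2.6476 = 0.18 / 2.6476 = 0.0680, so δ = 0.0680 − 0.029 = 0.0390.

δ ≈ 0.039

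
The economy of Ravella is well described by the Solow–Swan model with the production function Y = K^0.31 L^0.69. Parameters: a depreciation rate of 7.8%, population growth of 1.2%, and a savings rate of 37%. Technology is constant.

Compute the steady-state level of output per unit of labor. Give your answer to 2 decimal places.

y* = 1.89

In steady state, investment equals break-even investment: s·k^α = (n + δ)·k.
Dividing both sides by k: k^(1−α) = s / (n + δ).
k^0.69 = 0.37 / (0.012 + 0.078) = 0.37 / 0.090 = 4.1111
k* = 4.1111^(1/0.69) ≈ 7.7588
y* = (k*)^α = 7.7588^0.31 ≈ 1.8873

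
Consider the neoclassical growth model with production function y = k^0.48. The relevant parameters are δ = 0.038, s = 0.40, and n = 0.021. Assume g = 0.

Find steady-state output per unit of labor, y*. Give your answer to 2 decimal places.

Steady state requires s·f(k) = (n + δ)·k, i.e. s·k^α = (n + δ)·k.
Dividing both sides by k: k^(1−α) = s / (n + δ).
k^0.52 = 0.40 / (0.021 + 0.038) = 0.40 / 0.059 = 6.7797
k* = 6.7797^(1/0.52) ≈ 39.6718
y* = (k*)^α = 39.6718^0.48 ≈ 5.8516

y* = 5.85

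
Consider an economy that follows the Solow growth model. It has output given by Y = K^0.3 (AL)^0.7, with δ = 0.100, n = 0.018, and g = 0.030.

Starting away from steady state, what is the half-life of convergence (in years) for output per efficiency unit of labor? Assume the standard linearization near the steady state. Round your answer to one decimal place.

Near the steady state the convergence rate is λ = (1 − α)(n + g + δ).
λ = (1 − 0.3) × 0.148 = 0.7 × 0.148 = 0.1036
Half-life = ln 2 / λ = 0.6931 / 0.1036 ≈ 6.69 years

t_½ ≈ 6.7 years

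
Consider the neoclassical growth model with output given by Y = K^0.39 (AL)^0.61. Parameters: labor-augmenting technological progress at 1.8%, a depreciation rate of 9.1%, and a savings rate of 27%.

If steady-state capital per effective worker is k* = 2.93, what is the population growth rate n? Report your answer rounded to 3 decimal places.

Steady state requires s·f(k) = (n + g + δ)·k, i.e. s·k^α = (n + g + δ)·k.
So s / (n + g + δ) = (k*)^(1−α) = 2.93^0.61 = 1.9266.
Therefore n + g + δ = s / 1.9266 = 0.27 / 1.9266 = 0.1401, so n = 0.1401 − 0.109 = 0.0311.

n ≈ 0.031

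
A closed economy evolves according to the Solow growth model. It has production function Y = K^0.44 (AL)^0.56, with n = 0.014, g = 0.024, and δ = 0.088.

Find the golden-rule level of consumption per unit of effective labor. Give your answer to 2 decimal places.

c_gold ≈ 1.50

At the golden rule, f'(k) = n + g + δ, so α·k^(α−1) = n + g + δ and k_gold = (α/(n + g + δ))^(1/(1−α)).
k_gold = (0.44/0.126)^(1/0.56) = 3.4921^1.7857 ≈ 9.3280
c_gold = f(k_gold) − (n + g + δ)·k_gold = 2.6712 − 0.126×9.3280 ≈ 1.4959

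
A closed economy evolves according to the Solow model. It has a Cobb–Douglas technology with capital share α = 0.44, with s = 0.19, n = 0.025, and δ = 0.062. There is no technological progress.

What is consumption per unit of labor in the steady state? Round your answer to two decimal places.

At the steady state, Δk = 0, so s·k^α = (n + δ)·k.
Dividing both sides by k: k^(1−α) = s / (n + δ).
k^0.56 = 0.19 / (0.025 + 0.062) = 0.19 / 0.087 = 2.1839
k* = 2.1839^(1/0.56) ≈ 4.0343
y* = (k*)^α = 4.0343^0.44 ≈ 1.8473
c* = (1 − s)·y* = (1 − 0.19) × 1.8473 ≈ 1.4963

c* = 1.50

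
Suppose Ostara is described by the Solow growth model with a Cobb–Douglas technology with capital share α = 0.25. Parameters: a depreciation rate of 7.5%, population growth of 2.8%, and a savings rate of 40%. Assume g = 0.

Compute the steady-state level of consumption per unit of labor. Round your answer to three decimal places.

In steady state, investment equals break-even investment: s·k^α = (n + δ)·k.
Rearranging, k^(1−α) = s / (n + δ).
k^0.75 = 0.40 / (0.028 + 0.075) = 0.40 / 0.103 = 3.8835
k* = 3.8835^(1/0.75) ≈ 6.1042
y* = (k*)^α = 6.1042^0.25 ≈ 1.5718
c* = (1 − s)·y* = (1 − 0.40) × 1.5718 ≈ 0.9431

c* = 0.943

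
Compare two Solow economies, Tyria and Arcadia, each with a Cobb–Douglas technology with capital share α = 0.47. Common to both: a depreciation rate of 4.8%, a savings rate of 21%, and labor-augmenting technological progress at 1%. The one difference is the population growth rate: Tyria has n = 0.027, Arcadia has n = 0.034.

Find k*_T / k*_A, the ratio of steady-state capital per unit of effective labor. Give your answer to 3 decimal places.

Steady-state k* = [s/(n + g + δ)]^(1/(1−α)), so the ratio is [ (s_T/(n + g + δ)_T) / (s_A/(n + g + δ)_A) ]^1.8868.
s_T/(n + g + δ)_T = 0.21/0.085 = 2.4706; s_A/(n + g + δ)_A = 0.21/0.092 = 2.2826.
Ratio = (2.4706/2.2826)^1.8868 = 1.0824^1.8868 ≈ 1.1611

ratio ≈ 1.161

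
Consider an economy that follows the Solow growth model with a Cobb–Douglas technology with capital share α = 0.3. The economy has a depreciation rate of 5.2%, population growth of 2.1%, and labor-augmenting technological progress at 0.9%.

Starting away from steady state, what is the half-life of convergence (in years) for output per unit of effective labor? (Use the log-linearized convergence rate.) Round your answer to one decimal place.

half-life ≈ 12.1 years

Near the steady state the convergence rate is λ = (1 − α)(n + g + δ).
λ = (1 − 0.3) × 0.082 = 0.7 × 0.082 = 0.0574
Half-life = ln 2 / λ = 0.6931 / 0.0574 ≈ 12.07 years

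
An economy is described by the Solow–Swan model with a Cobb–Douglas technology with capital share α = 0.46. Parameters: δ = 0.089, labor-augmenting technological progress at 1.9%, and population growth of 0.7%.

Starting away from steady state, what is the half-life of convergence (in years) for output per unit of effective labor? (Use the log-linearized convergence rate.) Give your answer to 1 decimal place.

t_½ ≈ 11.2 years

Near the steady state the convergence rate is λ = (1 − α)(n + g + δ).
λ = (1 − 0.46) × 0.115 = 0.54 × 0.115 = 0.0621
Half-life = ln 2 / λ = 0.6931 / 0.0621 ≈ 11.16 years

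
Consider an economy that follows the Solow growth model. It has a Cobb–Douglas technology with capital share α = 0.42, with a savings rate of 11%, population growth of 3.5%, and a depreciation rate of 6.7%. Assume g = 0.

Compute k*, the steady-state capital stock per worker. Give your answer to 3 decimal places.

Steady state requires s·f(k) = (n + δ)·k, i.e. s·k^α = (n + δ)·k.
Dividing both sides by k: k^(1−α) = s / (n + δ).
k^0.58 = 0.11 / (0.035 + 0.067) = 0.11 / 0.102 = 1.0784
k* = 1.0784^(1/0.58) ≈ 1.1390

k* = 1.139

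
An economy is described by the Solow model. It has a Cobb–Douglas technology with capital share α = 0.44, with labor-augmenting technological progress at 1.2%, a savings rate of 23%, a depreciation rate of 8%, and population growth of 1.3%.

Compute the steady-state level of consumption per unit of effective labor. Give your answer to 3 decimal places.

At the steady state, Δk = 0, so s·k^α = (n + g + δ)·k.
Rearranging, k^(1−α) = s / (n + g + δ).
k^0.56 = 0.23 / (0.013 + 0.012 + 0.080) = 0.23 / 0.105 = 2.1905
k* = 2.1905^(1/0.56) ≈ 4.0561
y* = (k*)^α = 4.0561^0.44 ≈ 1.8517
c* = (1 − s)·y* = (1 − 0.23) × 1.8517 ≈ 1.4258

c* ≈ 1.426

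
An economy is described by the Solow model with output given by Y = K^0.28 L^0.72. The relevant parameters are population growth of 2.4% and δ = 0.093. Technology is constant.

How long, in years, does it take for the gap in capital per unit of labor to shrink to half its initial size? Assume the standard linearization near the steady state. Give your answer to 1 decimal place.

half-life ≈ 8.2 years

Near the steady state the convergence rate is λ = (1 − α)(n + δ).
λ = (1 − 0.28) × 0.117 = 0.72 × 0.117 = 0.08424
Half-life = ln 2 / λ = 0.6931 / 0.08424 ≈ 8.23 years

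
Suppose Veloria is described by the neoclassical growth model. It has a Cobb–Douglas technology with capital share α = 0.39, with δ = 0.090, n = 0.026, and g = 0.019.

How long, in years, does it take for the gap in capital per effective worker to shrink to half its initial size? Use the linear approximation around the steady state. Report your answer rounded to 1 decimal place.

t_½ ≈ 8.4 years

Near the steady state the convergence rate is λ = (1 − α)(n + g + δ).
λ = (1 − 0.39) × 0.135 = 0.61 × 0.135 = 0.08235
Half-life = ln 2 / λ = 0.6931 / 0.08235 ≈ 8.42 years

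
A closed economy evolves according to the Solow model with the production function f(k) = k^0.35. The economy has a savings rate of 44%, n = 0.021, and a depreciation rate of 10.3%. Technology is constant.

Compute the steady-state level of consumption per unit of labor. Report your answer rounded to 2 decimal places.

Steady state requires s·f(k) = (n + δ)·k, i.e. s·k^α = (n + δ)·k.
Dividing both sides by k: k^(1−α) = s / (n + δ).
k^0.65 = 0.44 / (0.021 + 0.103) = 0.44 / 0.124 = 3.5484
k* = 3.5484^(1/0.65) ≈ 7.0178
y* = (k*)^α = 7.0178^0.35 ≈ 1.9777
c* = (1 − s)·y* = (1 − 0.44) × 1.9777 ≈ 1.1075

c* ≈ 1.11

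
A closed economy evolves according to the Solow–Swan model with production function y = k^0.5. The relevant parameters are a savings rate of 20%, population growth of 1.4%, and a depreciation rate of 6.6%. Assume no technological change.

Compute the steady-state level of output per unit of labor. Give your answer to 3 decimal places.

At the steady state, Δk = 0, so s·k^α = (n + δ)·k.
Rearranging, k^(1−α) = s / (n + δ).
k^0.5 = 0.20 / (0.014 + 0.066) = 0.20 / 0.080 = 2.5000
k* = 2.5000^(1/0.5) ≈ 6.2500
y* = (k*)^α = 6.2500^0.5 ≈ 2.5000

y* ≈ 2.500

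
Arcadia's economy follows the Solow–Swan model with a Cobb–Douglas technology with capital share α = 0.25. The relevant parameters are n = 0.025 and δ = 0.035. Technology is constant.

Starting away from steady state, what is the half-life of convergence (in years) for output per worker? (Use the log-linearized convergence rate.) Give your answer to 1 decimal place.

Near the steady state the convergence rate is λ = (1 − α)(n + δ).
λ = (1 − 0.25) × 0.060 = 0.75 × 0.060 = 0.0450
Half-life = ln 2 / λ = 0.6931 / 0.0450 ≈ 15.40 years

about 15.4 years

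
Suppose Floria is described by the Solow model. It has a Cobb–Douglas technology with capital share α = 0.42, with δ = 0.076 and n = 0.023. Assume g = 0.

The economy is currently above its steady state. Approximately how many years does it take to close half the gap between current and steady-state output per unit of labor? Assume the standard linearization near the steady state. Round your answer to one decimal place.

Near the steady state the convergence rate is λ = (1 − α)(n + δ).
λ = (1 − 0.42) × 0.099 = 0.58 × 0.099 = 0.05742
Half-life = ln 2 / λ = 0.6931 / 0.05742 ≈ 12.07 years

t_½ ≈ 12.1 years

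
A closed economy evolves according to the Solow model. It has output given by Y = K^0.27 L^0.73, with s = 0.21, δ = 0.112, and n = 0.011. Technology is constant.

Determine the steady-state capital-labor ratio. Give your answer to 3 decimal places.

Steady state requires s·f(k) = (n + δ)·k, i.e. s·k^α = (n + δ)·k.
Dividing both sides by k: k^(1−α) = s / (n + δ).
k^0.73 = 0.21 / (0.011 + 0.112) = 0.21 / 0.123 = 1.7073
k* = 1.7073^(1/0.73) ≈ 2.0808

k* ≈ 2.081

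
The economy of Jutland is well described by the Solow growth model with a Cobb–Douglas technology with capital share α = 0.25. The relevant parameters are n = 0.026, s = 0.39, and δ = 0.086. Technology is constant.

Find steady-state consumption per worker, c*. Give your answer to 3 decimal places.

c* = 0.925

Steady state requires s·f(k) = (n + δ)·k, i.e. s·k^α = (n + δ)·k.
Dividing both sides by k: k^(1−α) = s / (n + δ).
k^0.75 = 0.39 / (0.026 + 0.086) = 0.39 / 0.112 = 3.4821
k* = 3.4821^(1/0.75) ≈ 5.2778
y* = (k*)^α = 5.2778^0.25 ≈ 1.5157
c* = (1 − s)·y* = (1 − 0.39) × 1.5157 ≈ 0.9246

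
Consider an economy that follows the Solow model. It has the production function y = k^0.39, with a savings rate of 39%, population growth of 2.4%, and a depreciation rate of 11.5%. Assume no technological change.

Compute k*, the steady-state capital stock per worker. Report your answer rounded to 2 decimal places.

k* ≈ 5.43

Steady state requires s·f(k) = (n + δ)·k, i.e. s·k^α = (n + δ)·k.
Dividing both sides by k: k^(1−α) = s / (n + δ).
k^0.61 = 0.39 / (0.024 + 0.115) = 0.39 / 0.139 = 2.8058
k* = 2.8058^(1/0.61) ≈ 5.4265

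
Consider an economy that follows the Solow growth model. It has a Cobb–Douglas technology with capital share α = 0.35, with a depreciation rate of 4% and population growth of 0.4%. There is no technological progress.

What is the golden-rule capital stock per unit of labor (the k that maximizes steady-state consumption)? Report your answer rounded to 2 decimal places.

The golden rule sets f'(k) = n + δ, i.e. α·k^(α−1) = n + δ.
So k^(1−α) = α / (n + δ) = 0.35 / 0.044 = 7.9545.
k_gold = 7.9545^(1/0.65) ≈ 24.2973

k_gold ≈ 24.30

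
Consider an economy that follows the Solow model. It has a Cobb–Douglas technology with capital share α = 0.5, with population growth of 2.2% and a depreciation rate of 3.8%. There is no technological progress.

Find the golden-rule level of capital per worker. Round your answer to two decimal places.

k_gold ≈ 69.44

The golden rule sets f'(k) = n + δ, i.e. α·k^(α−1) = n + δ.
So k^(1−α) = α / (n + δ) = 0.5 / 0.060 = 8.3333.
k_gold = 8.3333^(1/0.5) ≈ 69.4439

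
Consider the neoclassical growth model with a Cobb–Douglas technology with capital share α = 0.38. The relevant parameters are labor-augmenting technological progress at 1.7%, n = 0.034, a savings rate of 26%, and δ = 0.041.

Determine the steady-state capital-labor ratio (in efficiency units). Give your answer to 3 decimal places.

At the steady state, Δk = 0, so s·k^α = (n + g + δ)·k.
Rearranging, k^(1−α) = s / (n + g + δ).
k^0.62 = 0.26 / (0.034 + 0.017 + 0.041) = 0.26 / 0.092 = 2.8261
k* = 2.8261^(1/0.62) ≈ 5.3422

k* ≈ 5.342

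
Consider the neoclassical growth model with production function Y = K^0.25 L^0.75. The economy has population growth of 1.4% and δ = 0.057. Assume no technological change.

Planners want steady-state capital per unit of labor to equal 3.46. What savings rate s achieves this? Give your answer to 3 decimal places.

In steady state, investment equals break-even investment: s·k^α = (n + δ)·k.
So s / (n + δ) = (k*)^(1−α) = 3.46^0.75 = 2.5369.
Therefore s = 2.5369 × (n + δ) = 2.5369 × 0.071 = 0.1801.

s ≈ 0.180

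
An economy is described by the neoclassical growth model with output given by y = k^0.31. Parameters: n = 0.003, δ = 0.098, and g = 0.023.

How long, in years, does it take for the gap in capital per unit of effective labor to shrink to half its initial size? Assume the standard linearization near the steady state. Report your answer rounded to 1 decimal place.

Near the steady state the convergence rate is λ = (1 − α)(n + g + δ).
λ = (1 − 0.31) × 0.124 = 0.69 × 0.124 = 0.08556
Half-life = ln 2 / λ = 0.6931 / 0.08556 ≈ 8.10 years

half-life ≈ 8.1 years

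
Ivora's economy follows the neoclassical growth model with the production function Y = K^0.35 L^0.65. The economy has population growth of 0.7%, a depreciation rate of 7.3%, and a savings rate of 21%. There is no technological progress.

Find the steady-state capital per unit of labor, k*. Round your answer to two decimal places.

Steady state requires s·f(k) = (n + δ)·k, i.e. s·k^α = (n + δ)·k.
Rearranging, k^(1−α) = s / (n + δ).
k^0.65 = 0.21 / (0.007 + 0.073) = 0.21 / 0.080 = 2.6250
k* = 2.6250^(1/0.65) ≈ 4.4138

k* ≈ 4.41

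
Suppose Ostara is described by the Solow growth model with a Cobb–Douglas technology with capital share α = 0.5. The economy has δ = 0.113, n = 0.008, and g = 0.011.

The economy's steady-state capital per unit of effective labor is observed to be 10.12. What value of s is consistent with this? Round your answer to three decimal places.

s ≈ 0.420

At the steady state, Δk = 0, so s·k^α = (n + g + δ)·k.
So s / (n + g + δ) = (k*)^(1−α) = 10.12^0.5 = 3.1812.
Therefore s = 3.1812 × (n + g + δ) = 3.1812 × 0.132 = 0.4199.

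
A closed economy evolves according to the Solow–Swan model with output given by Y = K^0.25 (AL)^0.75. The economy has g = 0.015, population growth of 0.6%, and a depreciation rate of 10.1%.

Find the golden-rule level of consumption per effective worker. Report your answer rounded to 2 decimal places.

c_gold ≈ 0.95

At the golden rule, f'(k) = n + g + δ, so α·k^(α−1) = n + g + δ and k_gold = (α/(n + g + δ))^(1/(1−α)).
k_gold = (0.25/0.122)^(1/0.75) = 2.0492^1.3333 ≈ 2.6028
c_gold = f(k_gold) − (n + g + δ)·k_gold = 1.2702 − 0.122×2.6028 ≈ 0.9527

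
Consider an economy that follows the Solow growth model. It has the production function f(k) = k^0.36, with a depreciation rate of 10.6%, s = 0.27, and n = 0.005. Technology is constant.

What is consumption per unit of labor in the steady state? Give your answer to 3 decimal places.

c* ≈ 1.204

At the steady state, Δk = 0, so s·k^α = (n + δ)·k.
Dividing both sides by k: k^(1−α) = s / (n + δ).
k^0.64 = 0.27 / (0.005 + 0.106) = 0.27 / 0.111 = 2.4324
k* = 2.4324^(1/0.64) ≈ 4.0103
y* = (k*)^α = 4.0103^0.36 ≈ 1.6487
c* = (1 − s)·y* = (1 − 0.27) × 1.6487 ≈ 1.2036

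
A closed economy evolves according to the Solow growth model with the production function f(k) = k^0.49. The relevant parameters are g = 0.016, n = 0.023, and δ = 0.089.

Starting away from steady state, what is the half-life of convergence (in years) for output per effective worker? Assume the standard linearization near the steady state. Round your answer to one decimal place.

t_½ ≈ 10.6 years

Near the steady state the convergence rate is λ = (1 − α)(n + g + δ).
λ = (1 − 0.49) × 0.128 = 0.51 × 0.128 = 0.06528
Half-life = ln 2 / λ = 0.6931 / 0.06528 ≈ 10.62 years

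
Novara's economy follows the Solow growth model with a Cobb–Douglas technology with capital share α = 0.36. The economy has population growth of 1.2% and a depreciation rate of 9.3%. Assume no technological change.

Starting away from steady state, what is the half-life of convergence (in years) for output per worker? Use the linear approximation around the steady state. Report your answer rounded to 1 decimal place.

t_½ ≈ 10.3 years

Near the steady state the convergence rate is λ = (1 − α)(n + δ).
λ = (1 − 0.36) × 0.105 = 0.64 × 0.105 = 0.0672
Half-life = ln 2 / λ = 0.6931 / 0.0672 ≈ 10.31 years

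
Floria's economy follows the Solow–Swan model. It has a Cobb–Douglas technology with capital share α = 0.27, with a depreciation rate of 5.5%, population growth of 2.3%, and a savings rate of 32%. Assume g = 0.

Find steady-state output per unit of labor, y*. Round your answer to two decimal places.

y* = 1.69

In steady state, investment equals break-even investment: s·k^α = (n + δ)·k.
Rearranging, k^(1−α) = s / (n + δ).
k^0.73 = 0.32 / (0.023 + 0.055) = 0.32 / 0.078 = 4.1026
k* = 4.1026^(1/0.73) ≈ 6.9152
y* = (k*)^α = 6.9152^0.27 ≈ 1.6856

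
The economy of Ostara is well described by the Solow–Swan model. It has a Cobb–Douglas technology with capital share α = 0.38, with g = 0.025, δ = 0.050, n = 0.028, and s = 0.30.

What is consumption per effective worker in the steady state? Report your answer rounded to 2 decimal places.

c* ≈ 1.35

In steady state, investment equals break-even investment: s·k^α = (n + g + δ)·k.
Rearranging, k^(1−α) = s / (n + g + δ).
k^0.62 = 0.30 / (0.028 + 0.025 + 0.050) = 0.30 / 0.103 = 2.9126
k* = 2.9126^(1/0.62) ≈ 5.6084
y* = (k*)^α = 5.6084^0.38 ≈ 1.9256
c* = (1 − s)·y* = (1 − 0.30) × 1.9256 ≈ 1.3479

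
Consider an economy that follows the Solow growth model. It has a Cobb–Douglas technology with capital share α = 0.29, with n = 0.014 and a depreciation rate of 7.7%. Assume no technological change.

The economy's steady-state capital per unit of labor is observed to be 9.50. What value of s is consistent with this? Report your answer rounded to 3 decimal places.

At the steady state, Δk = 0, so s·k^α = (n + δ)·k.
So s / (n + δ) = (k*)^(1−α) = 9.50^0.71 = 4.9452.
Therefore s = 4.9452 × (n + δ) = 4.9452 × 0.091 = 0.4500.

s ≈ 0.450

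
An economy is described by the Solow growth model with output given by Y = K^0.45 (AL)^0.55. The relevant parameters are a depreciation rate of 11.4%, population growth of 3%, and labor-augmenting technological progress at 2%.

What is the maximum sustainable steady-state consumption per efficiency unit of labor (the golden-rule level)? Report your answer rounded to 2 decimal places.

At the golden rule, f'(k) = n + g + δ, so α·k^(α−1) = n + g + δ and k_gold = (α/(n + g + δ))^(1/(1−α)).
k_gold = (0.45/0.164)^(1/0.55) = 2.7439^1.8182 ≈ 6.2667
c_gold = f(k_gold) − (n + g + δ)·k_gold = 2.2838 − 0.164×6.2667 ≈ 1.2561

c_gold ≈ 1.26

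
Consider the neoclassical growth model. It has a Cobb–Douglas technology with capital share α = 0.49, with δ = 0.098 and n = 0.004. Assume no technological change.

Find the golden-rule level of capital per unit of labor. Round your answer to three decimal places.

The golden rule sets f'(k) = n + δ, i.e. α·k^(α−1) = n + δ.
So k^(1−α) = α / (n + δ) = 0.49 / 0.102 = 4.8039.
k_gold = 4.8039^(1/0.51) ≈ 21.7000

k_gold ≈ 21.700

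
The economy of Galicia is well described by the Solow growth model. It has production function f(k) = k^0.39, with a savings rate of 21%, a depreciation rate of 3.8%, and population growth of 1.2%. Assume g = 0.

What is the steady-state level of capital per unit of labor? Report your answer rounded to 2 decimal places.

k* ≈ 10.51

Steady state requires s·f(k) = (n + δ)·k, i.e. s·k^α = (n + δ)·k.
Dividing both sides by k: k^(1−α) = s / (n + δ).
k^0.61 = 0.21 / (0.012 + 0.038) = 0.21 / 0.050 = 4.2000
k* = 4.2000^(1/0.61) ≈ 10.5128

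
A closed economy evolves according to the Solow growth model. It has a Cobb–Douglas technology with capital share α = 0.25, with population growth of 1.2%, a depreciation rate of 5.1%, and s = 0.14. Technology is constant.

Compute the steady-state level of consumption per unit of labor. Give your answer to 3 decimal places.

c* ≈ 1.122

In steady state, investment equals break-even investment: s·k^α = (n + δ)·k.
Rearranging, k^(1−α) = s / (n + δ).
k^0.75 = 0.14 / (0.012 + 0.051) = 0.14 / 0.063 = 2.2222
k* = 2.2222^(1/0.75) ≈ 2.8999
y* = (k*)^α = 2.8999^0.25 ≈ 1.3050
c* = (1 − s)·y* = (1 − 0.14) × 1.3050 ≈ 1.1223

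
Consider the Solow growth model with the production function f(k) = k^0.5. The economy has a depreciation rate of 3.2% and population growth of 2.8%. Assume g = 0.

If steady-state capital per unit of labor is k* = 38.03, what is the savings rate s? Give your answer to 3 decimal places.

In steady state, investment equals break-even investment: s·k^α = (n + δ)·k.
So s / (n + δ) = (k*)^(1−α) = 38.03^0.5 = 6.1668.
Therefore s = 6.1668 × (n + δ) = 6.1668 × 0.060 = 0.3700.

s ≈ 0.370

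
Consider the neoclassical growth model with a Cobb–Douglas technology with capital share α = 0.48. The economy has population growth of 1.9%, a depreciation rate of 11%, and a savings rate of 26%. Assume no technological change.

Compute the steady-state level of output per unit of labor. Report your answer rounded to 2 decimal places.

In steady state, investment equals break-even investment: s·k^α = (n + δ)·k.
Rearranging, k^(1−α) = s / (n + δ).
k^0.52 = 0.26 / (0.019 + 0.110) = 0.26 / 0.129 = 2.0155
k* = 2.0155^(1/0.52) ≈ 3.8490
y* = (k*)^α = 3.8490^0.48 ≈ 1.9097

y* = 1.91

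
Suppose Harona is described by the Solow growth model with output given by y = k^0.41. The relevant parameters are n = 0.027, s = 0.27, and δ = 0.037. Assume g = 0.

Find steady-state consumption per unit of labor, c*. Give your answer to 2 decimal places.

c* ≈ 1.99

At the steady state, Δk = 0, so s·k^α = (n + δ)·k.
Dividing both sides by k: k^(1−α) = s / (n + δ).
k^0.59 = 0.27 / (0.027 + 0.037) = 0.27 / 0.064 = 4.2188
k* = 4.2188^(1/0.59) ≈ 11.4721
y* = (k*)^α = 11.4721^0.41 ≈ 2.7193
c* = (1 − s)·y* = (1 − 0.27) × 2.7193 ≈ 1.9851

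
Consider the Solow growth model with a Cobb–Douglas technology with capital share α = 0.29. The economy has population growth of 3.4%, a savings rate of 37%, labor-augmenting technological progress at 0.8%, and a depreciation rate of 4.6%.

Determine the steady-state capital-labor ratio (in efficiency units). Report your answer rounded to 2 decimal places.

Steady state requires s·f(k) = (n + g + δ)·k, i.e. s·k^α = (n + g + δ)·k.
Rearranging, k^(1−α) = s / (n + g + δ).
k^0.71 = 0.37 / (0.034 + 0.008 + 0.046) = 0.37 / 0.088 = 4.2045
k* = 4.2045^(1/0.71) ≈ 7.5591

k* = 7.56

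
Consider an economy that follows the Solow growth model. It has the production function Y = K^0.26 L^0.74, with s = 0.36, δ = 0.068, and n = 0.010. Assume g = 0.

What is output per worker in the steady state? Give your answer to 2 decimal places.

At the steady state, Δk = 0, so s·k^α = (n + δ)·k.
Dividing both sides by k: k^(1−α) = s / (n + δ).
k^0.74 = 0.36 / (0.010 + 0.068) = 0.36 / 0.078 = 4.6154
k* = 4.6154^(1/0.74) ≈ 7.8991
y* = (k*)^α = 7.8991^0.26 ≈ 1.7115

y* = 1.71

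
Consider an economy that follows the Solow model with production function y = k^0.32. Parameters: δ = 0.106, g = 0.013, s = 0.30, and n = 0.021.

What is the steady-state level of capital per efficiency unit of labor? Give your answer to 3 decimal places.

At the steady state, Δk = 0, so s·k^α = (n + g + δ)·k.
Rearranging, k^(1−α) = s / (n + g + δ).
k^0.68 = 0.30 / (0.021 + 0.013 + 0.106) = 0.30 / 0.140 = 2.1429
k* = 2.1429^(1/0.68) ≈ 3.0674

k* ≈ 3.067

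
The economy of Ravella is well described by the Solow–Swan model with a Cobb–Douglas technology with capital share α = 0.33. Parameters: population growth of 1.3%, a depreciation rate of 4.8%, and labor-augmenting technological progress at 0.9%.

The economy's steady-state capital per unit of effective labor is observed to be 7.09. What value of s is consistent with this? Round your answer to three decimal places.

s ≈ 0.260

In steady state, investment equals break-even investment: s·k^α = (n + g + δ)·k.
So s / (n + g + δ) = (k*)^(1−α) = 7.09^0.67 = 3.7148.
Therefore s = 3.7148 × (n + g + δ) = 3.7148 × 0.070 = 0.2600.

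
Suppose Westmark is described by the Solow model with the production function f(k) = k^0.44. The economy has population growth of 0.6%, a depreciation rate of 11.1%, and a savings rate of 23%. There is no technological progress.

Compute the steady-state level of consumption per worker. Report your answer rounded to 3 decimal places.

In steady state, investment equals break-even investment: s·k^α = (n + δ)·k.
Dividing both sides by k: k^(1−α) = s / (n + δ).
k^0.56 = 0.23 / (0.006 + 0.111) = 0.23 / 0.117 = 1.9658
k* = 1.9658^(1/0.56) ≈ 3.3433
y* = (k*)^α = 3.3433^0.44 ≈ 1.7007
c* = (1 − s)·y* = (1 − 0.23) × 1.7007 ≈ 1.3095

c* = 1.310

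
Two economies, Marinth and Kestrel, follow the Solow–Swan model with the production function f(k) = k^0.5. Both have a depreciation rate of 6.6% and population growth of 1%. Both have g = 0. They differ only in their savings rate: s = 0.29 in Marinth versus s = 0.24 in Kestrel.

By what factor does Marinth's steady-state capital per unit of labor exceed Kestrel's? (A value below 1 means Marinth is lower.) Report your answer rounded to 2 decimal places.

Steady-state k* = [s/(n + δ)]^(1/(1−α)), so the ratio is [ (s_M/(n + δ)_M) / (s_K/(n + δ)_K) ]^2.
s_M/(n + δ)_M = 0.29/0.076 = 3.8158; s_K/(n + δ)_K = 0.24/0.076 = 3.1579.
Ratio = (3.8158/3.1579)^2 = 1.2083^2 ≈ 1.4600

k*_M / k*_K ≈ 1.46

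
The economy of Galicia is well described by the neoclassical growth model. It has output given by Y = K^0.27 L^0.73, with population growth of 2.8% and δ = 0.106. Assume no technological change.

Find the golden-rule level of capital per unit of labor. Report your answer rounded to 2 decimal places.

The golden rule sets f'(k) = n + δ, i.e. α·k^(α−1) = n + δ.
So k^(1−α) = α / (n + δ) = 0.27 / 0.134 = 2.0149.
k_gold = 2.0149^(1/0.73) ≈ 2.6109

k_gold ≈ 2.61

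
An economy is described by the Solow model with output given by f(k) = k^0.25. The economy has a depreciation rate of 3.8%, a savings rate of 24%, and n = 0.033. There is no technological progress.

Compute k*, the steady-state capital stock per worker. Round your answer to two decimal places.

Steady state requires s·f(k) = (n + δ)·k, i.e. s·k^α = (n + δ)·k.
Dividing both sides by k: k^(1−α) = s / (n + δ).
k^0.75 = 0.24 / (0.033 + 0.038) = 0.24 / 0.071 = 3.3803
k* = 3.3803^(1/0.75) ≈ 5.0731

k* ≈ 5.07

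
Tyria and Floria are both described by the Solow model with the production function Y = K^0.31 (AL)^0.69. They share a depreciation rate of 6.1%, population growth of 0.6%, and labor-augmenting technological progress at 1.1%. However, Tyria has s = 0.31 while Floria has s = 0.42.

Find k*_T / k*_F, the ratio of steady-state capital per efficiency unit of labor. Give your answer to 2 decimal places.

ratio ≈ 0.64

Steady-state k* = [s/(n + g + δ)]^(1/(1−α)), so the ratio is [ (s_T/(n + g + δ)_T) / (s_F/(n + g + δ)_F) ]^1.4493.
s_T/(n + g + δ)_T = 0.31/0.078 = 3.9744; s_F/(n + g + δ)_F = 0.42/0.078 = 5.3846.
Ratio = (3.9744/5.3846)^1.4493 = 0.7381^1.4493 ≈ 0.6440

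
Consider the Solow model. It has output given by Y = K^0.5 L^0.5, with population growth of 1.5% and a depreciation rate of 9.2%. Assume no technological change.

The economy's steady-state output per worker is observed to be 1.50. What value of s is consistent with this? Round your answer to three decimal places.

At the steady state, Δk = 0, so s·k^α = (n + δ)·k.
Since y* = [s/(n + δ)]^(α/(1−α)), we have s/(n + δ) = (y*)^((1−α)/α) = 1.50^1 = 1.5000.
Therefore s = 1.5000 × (n + δ) = 1.5000 × 0.107 = 0.1605.

s ≈ 0.161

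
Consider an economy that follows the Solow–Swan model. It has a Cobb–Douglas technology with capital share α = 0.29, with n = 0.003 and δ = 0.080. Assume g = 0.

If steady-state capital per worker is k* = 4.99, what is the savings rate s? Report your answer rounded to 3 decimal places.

At the steady state, Δk = 0, so s·k^α = (n + δ)·k.
So s / (n + δ) = (k*)^(1−α) = 4.99^0.71 = 3.1308.
Therefore s = 3.1308 × (n + δ) = 3.1308 × 0.083 = 0.2599.

s ≈ 0.260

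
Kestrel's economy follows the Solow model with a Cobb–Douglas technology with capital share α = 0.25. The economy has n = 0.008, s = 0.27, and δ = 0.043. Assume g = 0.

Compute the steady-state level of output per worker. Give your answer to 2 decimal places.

At the steady state, Δk = 0, so s·k^α = (n + δ)·k.
Dividing both sides by k: k^(1−α) = s / (n + δ).
k^0.75 = 0.27 / (0.008 + 0.043) = 0.27 / 0.051 = 5.2941
k* = 5.2941^(1/0.75) ≈ 9.2269
y* = (k*)^α = 9.2269^0.25 ≈ 1.7429

y* ≈ 1.74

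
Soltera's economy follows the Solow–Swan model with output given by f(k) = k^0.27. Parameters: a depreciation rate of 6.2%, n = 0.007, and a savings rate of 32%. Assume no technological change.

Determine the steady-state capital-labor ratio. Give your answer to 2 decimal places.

k* = 8.18

In steady state, investment equals break-even investment: s·k^α = (n + δ)·k.
Dividing both sides by k: k^(1−α) = s / (n + δ).
k^0.73 = 0.32 / (0.007 + 0.062) = 0.32 / 0.069 = 4.6377
k* = 4.6377^(1/0.73) ≈ 8.1798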